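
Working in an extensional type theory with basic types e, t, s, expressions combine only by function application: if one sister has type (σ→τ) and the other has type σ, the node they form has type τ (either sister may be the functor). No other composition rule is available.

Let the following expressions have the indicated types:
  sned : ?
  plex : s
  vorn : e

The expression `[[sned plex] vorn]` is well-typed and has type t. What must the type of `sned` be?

For [[sned plex] vorn] to have type t with vorn of type e, [sned plex] must be the function: [sned plex] : (e→t).
For [sned plex] to have type (e→t) with plex of type s, sned must be the function: sned : (s→(e→t)).

(s→(e→t))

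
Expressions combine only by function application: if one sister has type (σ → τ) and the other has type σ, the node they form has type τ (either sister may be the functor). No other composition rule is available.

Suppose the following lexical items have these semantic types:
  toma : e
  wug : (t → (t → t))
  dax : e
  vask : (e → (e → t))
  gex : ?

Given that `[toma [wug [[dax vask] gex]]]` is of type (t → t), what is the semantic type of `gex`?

[toma [wug [[dax vask] gex]]] must have type (t → t). The sister toma has type e; that is not a function onto (t → t), so [wug [[dax vask] gex]] must be the functor, of type (e → (t → t)).
[wug [[dax vask] gex]] must have type (e → (t → t)). The sister wug has type (t → (t → t)); that is not a function onto (e → (t → t)), so [[dax vask] gex] must be the functor, of type ((t → (t → t)) → (e → (t → t))).
[[dax vask] gex] must have type ((t → (t → t)) → (e → (t → t))). The sister [dax vask] has type (e → t); that is not a function onto ((t → (t → t)) → (e → (t → t))), so gex must be the functor, of type ((e → t) → ((t → (t → t)) → (e → (t → t)))).

((e → t) → ((t → (t → t)) → (e → (t → t))))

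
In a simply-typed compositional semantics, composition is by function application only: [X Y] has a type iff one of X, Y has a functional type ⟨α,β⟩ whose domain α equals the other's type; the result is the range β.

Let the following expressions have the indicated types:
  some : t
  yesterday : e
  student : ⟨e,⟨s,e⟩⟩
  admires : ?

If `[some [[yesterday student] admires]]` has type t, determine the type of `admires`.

At [some [[yesterday student] admires]] (required: t): some is t, which is not a function with range t; hence [[yesterday student] admires] is the functor — type ⟨t,t⟩.
At [[yesterday student] admires] (required: ⟨t,t⟩): [yesterday student] is ⟨s,e⟩, which is not a function with range ⟨t,t⟩; hence admires is the functor — type ⟨⟨s,e⟩,⟨t,t⟩⟩.

⟨⟨s,e⟩,⟨t,t⟩⟩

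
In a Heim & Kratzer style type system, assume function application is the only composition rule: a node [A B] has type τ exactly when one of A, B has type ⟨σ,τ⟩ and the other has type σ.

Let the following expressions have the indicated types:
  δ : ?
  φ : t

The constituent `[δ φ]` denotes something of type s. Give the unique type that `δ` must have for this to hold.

⟨t,s⟩

[δ φ] is required to be s. φ : t cannot yield s as functor, so δ : ⟨t,s⟩.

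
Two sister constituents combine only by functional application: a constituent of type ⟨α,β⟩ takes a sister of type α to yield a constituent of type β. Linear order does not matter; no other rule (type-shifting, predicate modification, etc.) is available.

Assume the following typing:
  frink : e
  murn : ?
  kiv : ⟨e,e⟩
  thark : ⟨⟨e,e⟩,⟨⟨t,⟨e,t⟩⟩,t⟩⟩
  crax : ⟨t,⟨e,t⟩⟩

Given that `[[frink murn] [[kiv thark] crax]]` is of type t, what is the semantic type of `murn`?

⟨e,⟨t,t⟩⟩

For [[frink murn] [[kiv thark] crax]] to have type t with [[kiv thark] crax] of type t, [frink murn] must be the function: [frink murn] : ⟨t,t⟩.
For [frink murn] to have type ⟨t,t⟩ with frink of type e, murn must be the function: murn : ⟨e,⟨t,t⟩⟩.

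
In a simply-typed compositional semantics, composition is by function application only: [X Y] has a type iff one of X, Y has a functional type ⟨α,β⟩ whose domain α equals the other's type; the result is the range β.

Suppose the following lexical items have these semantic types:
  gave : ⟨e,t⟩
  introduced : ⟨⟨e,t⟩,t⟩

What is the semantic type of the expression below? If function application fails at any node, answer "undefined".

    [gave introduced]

[gave introduced]: introduced is ⟨⟨e,t⟩,t⟩, gave is ⟨e,t⟩; result t.

t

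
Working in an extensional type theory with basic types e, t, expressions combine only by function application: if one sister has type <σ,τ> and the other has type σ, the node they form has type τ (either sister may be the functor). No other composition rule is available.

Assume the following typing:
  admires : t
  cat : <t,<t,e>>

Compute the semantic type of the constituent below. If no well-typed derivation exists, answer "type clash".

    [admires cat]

<t,e>

At [admires cat], cat : <t,<t,e>> takes admires : t, giving <t,e>.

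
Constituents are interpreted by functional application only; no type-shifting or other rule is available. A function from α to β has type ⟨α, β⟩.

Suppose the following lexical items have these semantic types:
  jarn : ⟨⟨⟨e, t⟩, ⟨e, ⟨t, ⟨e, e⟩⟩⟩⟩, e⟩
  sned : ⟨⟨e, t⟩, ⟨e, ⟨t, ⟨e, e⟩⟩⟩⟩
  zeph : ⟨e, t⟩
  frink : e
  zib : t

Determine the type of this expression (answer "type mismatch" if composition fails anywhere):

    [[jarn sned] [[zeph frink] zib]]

At [jarn sned], jarn : ⟨⟨⟨e, t⟩, ⟨e, ⟨t, ⟨e, e⟩⟩⟩⟩, e⟩ takes sned : ⟨⟨e, t⟩, ⟨e, ⟨t, ⟨e, e⟩⟩⟩⟩, giving e.
At [zeph frink], zeph : ⟨e, t⟩ takes frink : e, giving t.
[[zeph frink] zib]: t and t cannot combine by function application — type clash.

type mismatch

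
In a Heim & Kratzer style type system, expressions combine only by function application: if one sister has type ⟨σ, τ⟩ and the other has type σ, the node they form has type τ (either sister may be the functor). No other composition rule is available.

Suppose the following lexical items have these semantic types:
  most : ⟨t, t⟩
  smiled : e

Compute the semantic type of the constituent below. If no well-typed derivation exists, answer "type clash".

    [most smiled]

type clash

[most smiled]: ⟨t, t⟩ and e cannot combine by function application — type clash.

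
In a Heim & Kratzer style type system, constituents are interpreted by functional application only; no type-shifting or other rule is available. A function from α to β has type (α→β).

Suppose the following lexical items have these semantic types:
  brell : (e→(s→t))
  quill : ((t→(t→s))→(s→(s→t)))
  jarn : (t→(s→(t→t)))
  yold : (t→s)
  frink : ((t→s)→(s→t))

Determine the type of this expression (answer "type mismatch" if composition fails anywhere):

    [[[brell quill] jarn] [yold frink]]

At [brell quill]: neither (e→(s→t)) nor ((t→(t→s))→(s→(s→t))) can take the other as argument; the node is ill-typed.

type mismatch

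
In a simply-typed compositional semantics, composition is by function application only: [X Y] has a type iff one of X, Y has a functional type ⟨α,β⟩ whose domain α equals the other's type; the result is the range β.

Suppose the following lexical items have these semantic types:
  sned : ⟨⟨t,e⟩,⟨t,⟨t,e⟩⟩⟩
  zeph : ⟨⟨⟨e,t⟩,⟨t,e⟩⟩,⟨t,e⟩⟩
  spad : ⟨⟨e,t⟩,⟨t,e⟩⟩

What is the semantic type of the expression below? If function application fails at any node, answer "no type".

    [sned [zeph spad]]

[zeph spad]: ⟨⟨⟨e,t⟩,⟨t,e⟩⟩,⟨t,e⟩⟩ applied to ⟨⟨e,t⟩,⟨t,e⟩⟩ yields ⟨t,e⟩.
[sned [zeph spad]]: ⟨⟨t,e⟩,⟨t,⟨t,e⟩⟩⟩ applied to ⟨t,e⟩ yields ⟨t,⟨t,e⟩⟩.

⟨t,⟨t,e⟩⟩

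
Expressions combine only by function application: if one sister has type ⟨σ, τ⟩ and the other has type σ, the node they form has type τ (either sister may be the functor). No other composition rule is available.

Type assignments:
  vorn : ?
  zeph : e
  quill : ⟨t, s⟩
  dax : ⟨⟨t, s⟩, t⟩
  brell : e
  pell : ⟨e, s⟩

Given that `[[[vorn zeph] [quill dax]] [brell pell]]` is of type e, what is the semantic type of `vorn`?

At [[[vorn zeph] [quill dax]] [brell pell]] (required: e): [brell pell] is s, which is not a function with range e; hence [[vorn zeph] [quill dax]] is the functor — type ⟨s, e⟩.
At [[vorn zeph] [quill dax]] (required: ⟨s, e⟩): [quill dax] is t, which is not a function with range ⟨s, e⟩; hence [vorn zeph] is the functor — type ⟨t, ⟨s, e⟩⟩.
At [vorn zeph] (required: ⟨t, ⟨s, e⟩⟩): zeph is e, which is not a function with range ⟨t, ⟨s, e⟩⟩; hence vorn is the functor — type ⟨e, ⟨t, ⟨s, e⟩⟩⟩.

⟨e, ⟨t, ⟨s, e⟩⟩⟩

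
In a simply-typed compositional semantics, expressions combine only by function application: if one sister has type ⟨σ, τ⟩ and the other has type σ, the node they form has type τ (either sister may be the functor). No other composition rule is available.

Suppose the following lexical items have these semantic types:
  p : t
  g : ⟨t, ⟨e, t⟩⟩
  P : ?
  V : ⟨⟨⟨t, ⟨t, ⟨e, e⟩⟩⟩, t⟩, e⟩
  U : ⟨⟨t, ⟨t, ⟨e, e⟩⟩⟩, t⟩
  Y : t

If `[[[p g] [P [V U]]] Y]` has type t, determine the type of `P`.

[[[p g] [P [V U]]] Y] must have type t. The sister Y has type t; that is not a function onto t, so [[p g] [P [V U]]] must be the functor, of type ⟨t, t⟩.
[[p g] [P [V U]]] must have type ⟨t, t⟩. The sister [p g] has type ⟨e, t⟩; that is not a function onto ⟨t, t⟩, so [P [V U]] must be the functor, of type ⟨⟨e, t⟩, ⟨t, t⟩⟩.
[P [V U]] must have type ⟨⟨e, t⟩, ⟨t, t⟩⟩. The sister [V U] has type e; that is not a function onto ⟨⟨e, t⟩, ⟨t, t⟩⟩, so P must be the functor, of type ⟨e, ⟨⟨e, t⟩, ⟨t, t⟩⟩⟩.

⟨e, ⟨⟨e, t⟩, ⟨t, t⟩⟩⟩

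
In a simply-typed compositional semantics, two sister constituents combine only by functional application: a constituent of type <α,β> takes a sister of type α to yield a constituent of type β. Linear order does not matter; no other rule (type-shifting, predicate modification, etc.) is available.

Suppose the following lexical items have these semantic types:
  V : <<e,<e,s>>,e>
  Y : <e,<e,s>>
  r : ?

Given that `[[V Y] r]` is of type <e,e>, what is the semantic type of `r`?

<e,<e,e>>

At [[V Y] r] (required: <e,e>): [V Y] is e, which is not a function with range <e,e>; hence r is the functor — type <e,<e,e>>.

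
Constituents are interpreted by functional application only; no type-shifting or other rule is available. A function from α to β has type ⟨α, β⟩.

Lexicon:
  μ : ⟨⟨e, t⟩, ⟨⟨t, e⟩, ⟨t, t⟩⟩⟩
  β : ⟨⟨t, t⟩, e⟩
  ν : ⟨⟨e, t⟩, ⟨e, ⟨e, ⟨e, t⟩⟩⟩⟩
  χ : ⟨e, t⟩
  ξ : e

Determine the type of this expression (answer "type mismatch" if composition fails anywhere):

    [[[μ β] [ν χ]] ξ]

type mismatch

[μ β]: ⟨⟨e, t⟩, ⟨⟨t, e⟩, ⟨t, t⟩⟩⟩ with ⟨⟨t, t⟩, e⟩ — neither is a function whose domain matches the other; composition fails here.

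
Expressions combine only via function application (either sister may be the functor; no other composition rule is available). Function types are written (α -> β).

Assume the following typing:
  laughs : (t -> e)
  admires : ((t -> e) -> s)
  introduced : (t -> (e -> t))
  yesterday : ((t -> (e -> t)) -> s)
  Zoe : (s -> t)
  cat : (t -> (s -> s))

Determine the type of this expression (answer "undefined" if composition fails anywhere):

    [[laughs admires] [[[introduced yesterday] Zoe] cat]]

s

[laughs admires]: admires is ((t -> e) -> s), laughs is (t -> e); result s.
[introduced yesterday]: yesterday is ((t -> (e -> t)) -> s), introduced is (t -> (e -> t)); result s.
[[introduced yesterday] Zoe]: Zoe is (s -> t), [introduced yesterday] is s; result t.
[[[introduced yesterday] Zoe] cat]: cat is (t -> (s -> s)), [[introduced yesterday] Zoe] is t; result (s -> s).
[[laughs admires] [[[introduced yesterday] Zoe] cat]]: [[[introduced yesterday] Zoe] cat] is (s -> s), [laughs admires] is s; result s.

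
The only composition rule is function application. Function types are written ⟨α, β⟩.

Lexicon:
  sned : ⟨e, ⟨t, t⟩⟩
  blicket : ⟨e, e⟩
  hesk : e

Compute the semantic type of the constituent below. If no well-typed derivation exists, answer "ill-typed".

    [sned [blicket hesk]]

[blicket hesk]: blicket is ⟨e, e⟩, hesk is e; result e.
[sned [blicket hesk]]: sned is ⟨e, ⟨t, t⟩⟩, [blicket hesk] is e; result ⟨t, t⟩.

⟨t, t⟩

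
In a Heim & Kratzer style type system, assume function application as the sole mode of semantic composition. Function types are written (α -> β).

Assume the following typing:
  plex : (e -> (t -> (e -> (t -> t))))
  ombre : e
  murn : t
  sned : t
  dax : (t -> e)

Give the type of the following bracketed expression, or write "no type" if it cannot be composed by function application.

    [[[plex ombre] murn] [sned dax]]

(t -> t)

[plex ombre] — plex of type (e -> (t -> (e -> (t -> t)))) combines with ombre of type e: type (t -> (e -> (t -> t))).
[[plex ombre] murn] — [plex ombre] of type (t -> (e -> (t -> t))) combines with murn of type t: type (e -> (t -> t)).
[sned dax] — dax of type (t -> e) combines with sned of type t: type e.
[[[plex ombre] murn] [sned dax]] — [[plex ombre] murn] of type (e -> (t -> t)) combines with [sned dax] of type e: type (t -> t).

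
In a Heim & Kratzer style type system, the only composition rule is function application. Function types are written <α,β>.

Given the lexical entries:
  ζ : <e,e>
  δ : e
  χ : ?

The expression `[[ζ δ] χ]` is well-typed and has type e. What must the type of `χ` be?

At [[ζ δ] χ] (required: e): [ζ δ] is e, which is not a function with range e; hence χ is the functor — type <e,e>.

<e,e>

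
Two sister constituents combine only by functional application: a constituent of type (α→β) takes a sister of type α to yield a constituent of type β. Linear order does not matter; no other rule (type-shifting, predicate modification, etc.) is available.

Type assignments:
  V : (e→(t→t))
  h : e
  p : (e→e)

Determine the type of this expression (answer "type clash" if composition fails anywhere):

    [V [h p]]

(t→t)

[h p]: p is (e→e), h is e; result e.
[V [h p]]: V is (e→(t→t)), [h p] is e; result (t→t).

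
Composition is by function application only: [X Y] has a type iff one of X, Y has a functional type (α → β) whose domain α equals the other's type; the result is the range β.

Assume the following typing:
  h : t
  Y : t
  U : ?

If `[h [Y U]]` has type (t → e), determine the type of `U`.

(t → (t → (t → e)))

At [h [Y U]] (required: (t → e)): h is t, which is not a function with range (t → e); hence [Y U] is the functor — type (t → (t → e)).
At [Y U] (required: (t → (t → e))): Y is t, which is not a function with range (t → (t → e)); hence U is the functor — type (t → (t → (t → e))).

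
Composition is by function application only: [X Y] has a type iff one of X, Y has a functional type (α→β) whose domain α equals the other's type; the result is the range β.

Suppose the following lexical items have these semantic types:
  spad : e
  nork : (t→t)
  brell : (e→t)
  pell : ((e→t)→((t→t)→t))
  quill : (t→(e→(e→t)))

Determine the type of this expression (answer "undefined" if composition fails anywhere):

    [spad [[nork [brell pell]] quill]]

(e→t)

At [brell pell], pell : ((e→t)→((t→t)→t)) takes brell : (e→t), giving ((t→t)→t).
At [nork [brell pell]], [brell pell] : ((t→t)→t) takes nork : (t→t), giving t.
At [[nork [brell pell]] quill], quill : (t→(e→(e→t))) takes [nork [brell pell]] : t, giving (e→(e→t)).
At [spad [[nork [brell pell]] quill]], [[nork [brell pell]] quill] : (e→(e→t)) takes spad : e, giving (e→t).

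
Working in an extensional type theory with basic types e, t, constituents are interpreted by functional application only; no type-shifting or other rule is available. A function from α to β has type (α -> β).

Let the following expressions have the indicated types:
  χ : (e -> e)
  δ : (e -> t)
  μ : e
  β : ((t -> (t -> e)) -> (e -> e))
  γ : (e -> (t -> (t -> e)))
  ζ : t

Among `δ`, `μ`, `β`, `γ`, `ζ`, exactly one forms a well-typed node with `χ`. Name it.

μ

δ : (e -> t) — does not combine with χ.
μ — combines: χ : (e -> e) takes μ : e as argument, giving e.
β : ((t -> (t -> e)) -> (e -> e)) — does not combine with χ.
γ : (e -> (t -> (t -> e))) — does not combine with χ.
ζ : t — does not combine with χ.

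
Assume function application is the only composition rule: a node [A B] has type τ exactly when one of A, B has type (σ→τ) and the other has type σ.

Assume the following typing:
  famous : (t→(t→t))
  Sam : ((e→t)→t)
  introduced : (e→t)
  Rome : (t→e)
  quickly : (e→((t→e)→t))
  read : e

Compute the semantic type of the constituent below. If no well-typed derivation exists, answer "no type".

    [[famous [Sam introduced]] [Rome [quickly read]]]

t

[Sam introduced] — Sam of type ((e→t)→t) combines with introduced of type (e→t): type t.
[famous [Sam introduced]] — famous of type (t→(t→t)) combines with [Sam introduced] of type t: type (t→t).
[quickly read] — quickly of type (e→((t→e)→t)) combines with read of type e: type ((t→e)→t).
[Rome [quickly read]] — [quickly read] of type ((t→e)→t) combines with Rome of type (t→e): type t.
[[famous [Sam introduced]] [Rome [quickly read]]] — [famous [Sam introduced]] of type (t→t) combines with [Rome [quickly read]] of type t: type t.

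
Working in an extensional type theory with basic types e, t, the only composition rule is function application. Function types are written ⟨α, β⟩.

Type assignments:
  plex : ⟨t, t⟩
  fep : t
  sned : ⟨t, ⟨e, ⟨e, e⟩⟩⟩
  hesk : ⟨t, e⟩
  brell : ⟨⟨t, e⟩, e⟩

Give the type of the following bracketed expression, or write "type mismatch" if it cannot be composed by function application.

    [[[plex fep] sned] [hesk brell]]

[plex fep]: plex is ⟨t, t⟩, fep is t; result t.
[[plex fep] sned]: sned is ⟨t, ⟨e, ⟨e, e⟩⟩⟩, [plex fep] is t; result ⟨e, ⟨e, e⟩⟩.
[hesk brell]: brell is ⟨⟨t, e⟩, e⟩, hesk is ⟨t, e⟩; result e.
[[[plex fep] sned] [hesk brell]]: [[plex fep] sned] is ⟨e, ⟨e, e⟩⟩, [hesk brell] is e; result ⟨e, e⟩.

⟨e, e⟩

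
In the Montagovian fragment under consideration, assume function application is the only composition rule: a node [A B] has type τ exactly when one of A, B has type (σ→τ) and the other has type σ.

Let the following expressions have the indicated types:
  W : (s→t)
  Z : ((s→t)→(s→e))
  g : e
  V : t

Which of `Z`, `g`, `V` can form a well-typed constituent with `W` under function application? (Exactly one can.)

Z — combines: Z : ((s→t)→(s→e)) takes W : (s→t) as argument, giving (s→e).
g : e — W needs s; g needs nothing (atomic); neither fits.
V : t — W needs s; V needs nothing (atomic); neither fits.

Z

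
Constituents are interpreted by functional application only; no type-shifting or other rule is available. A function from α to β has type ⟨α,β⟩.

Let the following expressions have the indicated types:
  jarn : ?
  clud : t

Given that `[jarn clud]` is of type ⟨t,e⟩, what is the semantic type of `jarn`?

[jarn clud] is required to be ⟨t,e⟩. clud : t cannot yield ⟨t,e⟩ as functor, so jarn : ⟨t,⟨t,e⟩⟩.

⟨t,⟨t,e⟩⟩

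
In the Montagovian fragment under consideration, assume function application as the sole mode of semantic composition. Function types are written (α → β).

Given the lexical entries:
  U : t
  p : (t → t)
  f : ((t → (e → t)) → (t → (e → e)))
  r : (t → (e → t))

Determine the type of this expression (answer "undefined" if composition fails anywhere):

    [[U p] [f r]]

[U p] — p of type (t → t) combines with U of type t: type t.
[f r] — f of type ((t → (e → t)) → (t → (e → e))) combines with r of type (t → (e → t)): type (t → (e → e)).
[[U p] [f r]] — [f r] of type (t → (e → e)) combines with [U p] of type t: type (e → e).

(e → e)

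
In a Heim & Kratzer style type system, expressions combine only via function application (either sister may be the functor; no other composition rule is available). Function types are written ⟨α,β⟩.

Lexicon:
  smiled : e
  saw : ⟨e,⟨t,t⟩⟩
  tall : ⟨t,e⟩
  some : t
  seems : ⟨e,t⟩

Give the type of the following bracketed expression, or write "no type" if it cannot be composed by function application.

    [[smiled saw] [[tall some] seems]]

t

At [smiled saw], saw : ⟨e,⟨t,t⟩⟩ takes smiled : e, giving ⟨t,t⟩.
At [tall some], tall : ⟨t,e⟩ takes some : t, giving e.
At [[tall some] seems], seems : ⟨e,t⟩ takes [tall some] : e, giving t.
At [[smiled saw] [[tall some] seems]], [smiled saw] : ⟨t,t⟩ takes [[tall some] seems] : t, giving t.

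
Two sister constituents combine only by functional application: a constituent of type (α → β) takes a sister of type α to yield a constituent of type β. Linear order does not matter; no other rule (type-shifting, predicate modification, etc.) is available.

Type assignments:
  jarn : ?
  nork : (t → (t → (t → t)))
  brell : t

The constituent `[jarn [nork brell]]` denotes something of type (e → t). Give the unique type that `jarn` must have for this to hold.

[jarn [nork brell]] must have type (e → t). The sister [nork brell] has type (t → (t → t)); that is not a function onto (e → t), so jarn must be the functor, of type ((t → (t → t)) → (e → t)).

((t → (t → t)) → (e → t))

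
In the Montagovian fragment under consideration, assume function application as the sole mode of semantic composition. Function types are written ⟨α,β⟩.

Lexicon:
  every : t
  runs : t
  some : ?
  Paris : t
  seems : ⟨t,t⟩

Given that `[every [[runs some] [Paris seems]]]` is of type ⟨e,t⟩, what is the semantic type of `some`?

[every [[runs some] [Paris seems]]] must have type ⟨e,t⟩. The sister every has type t; that is not a function onto ⟨e,t⟩, so [[runs some] [Paris seems]] must be the functor, of type ⟨t,⟨e,t⟩⟩.
[[runs some] [Paris seems]] must have type ⟨t,⟨e,t⟩⟩. The sister [Paris seems] has type t; that is not a function onto ⟨t,⟨e,t⟩⟩, so [runs some] must be the functor, of type ⟨t,⟨t,⟨e,t⟩⟩⟩.
[runs some] must have type ⟨t,⟨t,⟨e,t⟩⟩⟩. The sister runs has type t; that is not a function onto ⟨t,⟨t,⟨e,t⟩⟩⟩, so some must be the functor, of type ⟨t,⟨t,⟨t,⟨e,t⟩⟩⟩⟩.

⟨t,⟨t,⟨t,⟨e,t⟩⟩⟩⟩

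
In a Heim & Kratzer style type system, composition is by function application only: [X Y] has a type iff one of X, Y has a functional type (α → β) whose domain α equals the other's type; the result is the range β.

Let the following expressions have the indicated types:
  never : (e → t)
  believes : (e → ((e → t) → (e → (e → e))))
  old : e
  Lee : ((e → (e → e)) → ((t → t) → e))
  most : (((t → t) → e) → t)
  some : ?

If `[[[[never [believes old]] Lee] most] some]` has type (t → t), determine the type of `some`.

At [[[[never [believes old]] Lee] most] some] (required: (t → t)): [[[never [believes old]] Lee] most] is t, which is not a function with range (t → t); hence some is the functor — type (t → (t → t)).

(t → (t → t))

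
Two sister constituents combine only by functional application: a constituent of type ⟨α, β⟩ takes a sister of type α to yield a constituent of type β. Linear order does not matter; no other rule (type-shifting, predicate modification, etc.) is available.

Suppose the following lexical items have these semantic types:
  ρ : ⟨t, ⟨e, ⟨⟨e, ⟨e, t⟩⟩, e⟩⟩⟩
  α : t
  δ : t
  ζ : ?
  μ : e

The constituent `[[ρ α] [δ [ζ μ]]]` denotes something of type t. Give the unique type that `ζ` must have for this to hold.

⟨e, ⟨t, ⟨⟨e, ⟨⟨e, ⟨e, t⟩⟩, e⟩⟩, t⟩⟩⟩

[[ρ α] [δ [ζ μ]]] is required to be t. [ρ α] : ⟨e, ⟨⟨e, ⟨e, t⟩⟩, e⟩⟩ cannot yield t as functor, so [δ [ζ μ]] : ⟨⟨e, ⟨⟨e, ⟨e, t⟩⟩, e⟩⟩, t⟩.
[δ [ζ μ]] is required to be ⟨⟨e, ⟨⟨e, ⟨e, t⟩⟩, e⟩⟩, t⟩. δ : t cannot yield ⟨⟨e, ⟨⟨e, ⟨e, t⟩⟩, e⟩⟩, t⟩ as functor, so [ζ μ] : ⟨t, ⟨⟨e, ⟨⟨e, ⟨e, t⟩⟩, e⟩⟩, t⟩⟩.
[ζ μ] is required to be ⟨t, ⟨⟨e, ⟨⟨e, ⟨e, t⟩⟩, e⟩⟩, t⟩⟩. μ : e cannot yield ⟨t, ⟨⟨e, ⟨⟨e, ⟨e, t⟩⟩, e⟩⟩, t⟩⟩ as functor, so ζ : ⟨e, ⟨t, ⟨⟨e, ⟨⟨e, ⟨e, t⟩⟩, e⟩⟩, t⟩⟩⟩.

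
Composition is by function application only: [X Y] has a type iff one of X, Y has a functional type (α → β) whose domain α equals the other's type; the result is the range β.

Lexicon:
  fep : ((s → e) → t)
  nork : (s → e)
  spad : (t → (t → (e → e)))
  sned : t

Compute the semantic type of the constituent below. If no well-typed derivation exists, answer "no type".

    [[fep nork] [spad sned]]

At [fep nork], fep : ((s → e) → t) takes nork : (s → e), giving t.
At [spad sned], spad : (t → (t → (e → e))) takes sned : t, giving (t → (e → e)).
At [[fep nork] [spad sned]], [spad sned] : (t → (e → e)) takes [fep nork] : t, giving (e → e).

(e → e)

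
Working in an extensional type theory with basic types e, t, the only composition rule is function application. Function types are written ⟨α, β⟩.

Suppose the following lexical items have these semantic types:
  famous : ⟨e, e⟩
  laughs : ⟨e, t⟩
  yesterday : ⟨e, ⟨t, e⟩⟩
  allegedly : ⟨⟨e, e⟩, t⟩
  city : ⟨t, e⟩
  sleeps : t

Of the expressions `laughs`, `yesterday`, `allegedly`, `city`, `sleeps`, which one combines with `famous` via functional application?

laughs : ⟨e, t⟩ — does not combine with famous.
yesterday : ⟨e, ⟨t, e⟩⟩ — does not combine with famous.
allegedly — combines: allegedly : ⟨⟨e, e⟩, t⟩ takes famous : ⟨e, e⟩ as argument, giving t.
city : ⟨t, e⟩ — does not combine with famous.
sleeps : t — does not combine with famous.

allegedly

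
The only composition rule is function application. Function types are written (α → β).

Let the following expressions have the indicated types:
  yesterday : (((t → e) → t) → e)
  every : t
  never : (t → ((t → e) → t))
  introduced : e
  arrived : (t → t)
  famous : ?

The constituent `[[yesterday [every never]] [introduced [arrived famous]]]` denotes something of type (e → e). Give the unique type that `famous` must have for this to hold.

[[yesterday [every never]] [introduced [arrived famous]]] must have type (e → e). The sister [yesterday [every never]] has type e; that is not a function onto (e → e), so [introduced [arrived famous]] must be the functor, of type (e → (e → e)).
[introduced [arrived famous]] must have type (e → (e → e)). The sister introduced has type e; that is not a function onto (e → (e → e)), so [arrived famous] must be the functor, of type (e → (e → (e → e))).
[arrived famous] must have type (e → (e → (e → e))). The sister arrived has type (t → t); that is not a function onto (e → (e → (e → e))), so famous must be the functor, of type ((t → t) → (e → (e → (e → e)))).

((t → t) → (e → (e → (e → e))))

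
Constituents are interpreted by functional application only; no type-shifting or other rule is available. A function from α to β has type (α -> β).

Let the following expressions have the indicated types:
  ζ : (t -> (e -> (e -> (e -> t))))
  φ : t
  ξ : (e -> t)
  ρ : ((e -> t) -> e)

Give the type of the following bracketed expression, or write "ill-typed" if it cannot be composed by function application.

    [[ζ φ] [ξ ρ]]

[ζ φ]: (t -> (e -> (e -> (e -> t)))) applied to t yields (e -> (e -> (e -> t))).
[ξ ρ]: ((e -> t) -> e) applied to (e -> t) yields e.
[[ζ φ] [ξ ρ]]: (e -> (e -> (e -> t))) applied to e yields (e -> (e -> t)).

(e -> (e -> t))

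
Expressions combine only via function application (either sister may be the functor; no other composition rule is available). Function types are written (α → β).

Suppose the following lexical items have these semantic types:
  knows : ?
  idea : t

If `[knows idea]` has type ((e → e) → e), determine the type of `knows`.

[knows idea] must have type ((e → e) → e). The sister idea has type t; that is not a function onto ((e → e) → e), so knows must be the functor, of type (t → ((e → e) → e)).

(t → ((e → e) → e))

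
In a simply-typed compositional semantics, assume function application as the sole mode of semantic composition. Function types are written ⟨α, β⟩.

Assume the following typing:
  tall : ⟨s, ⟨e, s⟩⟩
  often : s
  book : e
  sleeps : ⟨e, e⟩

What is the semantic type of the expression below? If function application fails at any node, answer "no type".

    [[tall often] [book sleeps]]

s

[tall often]: functor tall : ⟨s, ⟨e, s⟩⟩, argument often : s; result ⟨e, s⟩.
[book sleeps]: functor sleeps : ⟨e, e⟩, argument book : e; result e.
[[tall often] [book sleeps]]: functor [tall often] : ⟨e, s⟩, argument [book sleeps] : e; result s.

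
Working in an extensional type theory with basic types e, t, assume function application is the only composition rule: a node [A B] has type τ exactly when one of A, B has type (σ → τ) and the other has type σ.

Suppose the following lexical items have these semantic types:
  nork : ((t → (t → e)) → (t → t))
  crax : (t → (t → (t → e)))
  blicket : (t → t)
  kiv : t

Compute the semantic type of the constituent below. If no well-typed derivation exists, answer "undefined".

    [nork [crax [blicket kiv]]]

(t → t)

[blicket kiv] — blicket of type (t → t) combines with kiv of type t: type t.
[crax [blicket kiv]] — crax of type (t → (t → (t → e))) combines with [blicket kiv] of type t: type (t → (t → e)).
[nork [crax [blicket kiv]]] — nork of type ((t → (t → e)) → (t → t)) combines with [crax [blicket kiv]] of type (t → (t → e)): type (t → t).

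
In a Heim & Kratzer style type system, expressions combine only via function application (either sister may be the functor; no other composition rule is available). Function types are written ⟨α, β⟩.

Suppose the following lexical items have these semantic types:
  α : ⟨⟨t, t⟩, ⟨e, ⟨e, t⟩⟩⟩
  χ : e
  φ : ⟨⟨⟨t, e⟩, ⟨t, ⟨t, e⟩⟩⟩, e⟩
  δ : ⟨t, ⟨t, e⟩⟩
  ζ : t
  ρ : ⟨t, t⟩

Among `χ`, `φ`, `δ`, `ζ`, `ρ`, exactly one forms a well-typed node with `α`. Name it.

χ : e — does not combine with α.
φ : ⟨⟨⟨t, e⟩, ⟨t, ⟨t, e⟩⟩⟩, e⟩ — does not combine with α.
δ : ⟨t, ⟨t, e⟩⟩ — does not combine with α.
ζ : t — does not combine with α.
ρ — combines: α : ⟨⟨t, t⟩, ⟨e, ⟨e, t⟩⟩⟩ takes ρ : ⟨t, t⟩ as argument, giving ⟨e, ⟨e, t⟩⟩.

ρ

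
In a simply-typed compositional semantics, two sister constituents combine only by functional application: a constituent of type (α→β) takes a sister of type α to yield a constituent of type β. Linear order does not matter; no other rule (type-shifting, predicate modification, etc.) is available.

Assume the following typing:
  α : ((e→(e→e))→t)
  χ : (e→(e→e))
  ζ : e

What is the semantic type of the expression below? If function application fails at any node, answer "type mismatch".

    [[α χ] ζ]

type mismatch

[α χ]: ((e→(e→e))→t) applied to (e→(e→e)) yields t.
[[α χ] ζ]: t with e — neither is a function whose domain matches the other; composition fails here.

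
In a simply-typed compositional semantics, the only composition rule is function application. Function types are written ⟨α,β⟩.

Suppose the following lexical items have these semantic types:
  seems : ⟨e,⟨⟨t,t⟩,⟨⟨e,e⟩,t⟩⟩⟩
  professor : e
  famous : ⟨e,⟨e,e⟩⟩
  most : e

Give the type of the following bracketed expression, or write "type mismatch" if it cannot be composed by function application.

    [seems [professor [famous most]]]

[famous most]: famous is ⟨e,⟨e,e⟩⟩, most is e; result ⟨e,e⟩.
[professor [famous most]]: [famous most] is ⟨e,e⟩, professor is e; result e.
[seems [professor [famous most]]]: seems is ⟨e,⟨⟨t,t⟩,⟨⟨e,e⟩,t⟩⟩⟩, [professor [famous most]] is e; result ⟨⟨t,t⟩,⟨⟨e,e⟩,t⟩⟩.

⟨⟨t,t⟩,⟨⟨e,e⟩,t⟩⟩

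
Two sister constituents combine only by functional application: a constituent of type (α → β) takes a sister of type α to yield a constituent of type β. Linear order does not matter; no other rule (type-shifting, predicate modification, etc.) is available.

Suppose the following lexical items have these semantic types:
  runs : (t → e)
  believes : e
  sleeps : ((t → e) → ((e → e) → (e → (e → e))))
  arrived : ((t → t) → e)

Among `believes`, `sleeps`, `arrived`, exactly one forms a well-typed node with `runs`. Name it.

believes : e — neither side's domain matches the other.
sleeps — combines: sleeps : ((t → e) → ((e → e) → (e → (e → e)))) takes runs : (t → e) as argument, giving ((e → e) → (e → (e → e))).
arrived : ((t → t) → e) — neither side's domain matches the other.

sleeps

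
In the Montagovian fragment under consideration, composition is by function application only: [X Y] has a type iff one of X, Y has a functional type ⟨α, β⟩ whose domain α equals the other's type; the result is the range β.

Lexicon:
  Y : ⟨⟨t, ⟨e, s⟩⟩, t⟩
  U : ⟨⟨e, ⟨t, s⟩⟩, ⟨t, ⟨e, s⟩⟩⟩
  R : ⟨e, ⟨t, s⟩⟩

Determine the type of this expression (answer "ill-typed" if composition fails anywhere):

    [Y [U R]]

[U R]: functor U : ⟨⟨e, ⟨t, s⟩⟩, ⟨t, ⟨e, s⟩⟩⟩, argument R : ⟨e, ⟨t, s⟩⟩; result ⟨t, ⟨e, s⟩⟩.
[Y [U R]]: functor Y : ⟨⟨t, ⟨e, s⟩⟩, t⟩, argument [U R] : ⟨t, ⟨e, s⟩⟩; result t.

t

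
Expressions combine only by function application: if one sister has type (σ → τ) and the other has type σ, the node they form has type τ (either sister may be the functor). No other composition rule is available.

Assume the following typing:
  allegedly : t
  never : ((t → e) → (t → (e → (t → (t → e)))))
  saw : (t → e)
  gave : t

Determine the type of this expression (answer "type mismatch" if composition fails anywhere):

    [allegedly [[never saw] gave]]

type mismatch

[never saw]: never is ((t → e) → (t → (e → (t → (t → e))))), saw is (t → e); result (t → (e → (t → (t → e)))).
[[never saw] gave]: [never saw] is (t → (e → (t → (t → e)))), gave is t; result (e → (t → (t → e))).
At [allegedly [[never saw] gave]]: neither t nor (e → (t → (t → e))) can take the other as argument; the node is ill-typed.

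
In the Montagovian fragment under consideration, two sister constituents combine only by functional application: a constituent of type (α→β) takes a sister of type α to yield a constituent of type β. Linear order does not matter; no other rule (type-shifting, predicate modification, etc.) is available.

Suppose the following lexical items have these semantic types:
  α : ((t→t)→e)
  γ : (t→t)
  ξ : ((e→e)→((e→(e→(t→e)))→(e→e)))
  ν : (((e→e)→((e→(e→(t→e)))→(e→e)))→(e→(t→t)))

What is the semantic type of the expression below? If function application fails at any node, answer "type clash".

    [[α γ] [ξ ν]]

[α γ]: functor α : ((t→t)→e), argument γ : (t→t); result e.
[ξ ν]: functor ν : (((e→e)→((e→(e→(t→e)))→(e→e)))→(e→(t→t))), argument ξ : ((e→e)→((e→(e→(t→e)))→(e→e))); result (e→(t→t)).
[[α γ] [ξ ν]]: functor [ξ ν] : (e→(t→t)), argument [α γ] : e; result (t→t).

(t→t)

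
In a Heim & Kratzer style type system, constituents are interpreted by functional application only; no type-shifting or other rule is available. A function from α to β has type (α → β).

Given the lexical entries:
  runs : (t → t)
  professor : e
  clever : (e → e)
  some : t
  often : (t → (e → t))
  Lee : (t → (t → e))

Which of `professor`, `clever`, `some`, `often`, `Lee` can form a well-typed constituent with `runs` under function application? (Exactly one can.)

professor : e — does not combine with runs.
clever : (e → e) — does not combine with runs.
some — combines: runs : (t → t) takes some : t as argument, giving t.
often : (t → (e → t)) — does not combine with runs.
Lee : (t → (t → e)) — does not combine with runs.

some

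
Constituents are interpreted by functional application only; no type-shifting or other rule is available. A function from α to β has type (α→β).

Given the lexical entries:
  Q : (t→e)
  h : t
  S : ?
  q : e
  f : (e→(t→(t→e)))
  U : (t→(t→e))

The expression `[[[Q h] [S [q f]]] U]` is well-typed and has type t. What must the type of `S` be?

((t→(t→e))→(e→((t→(t→e))→t)))

At [[[Q h] [S [q f]]] U] (required: t): U is (t→(t→e)), which is not a function with range t; hence [[Q h] [S [q f]]] is the functor — type ((t→(t→e))→t).
At [[Q h] [S [q f]]] (required: ((t→(t→e))→t)): [Q h] is e, which is not a function with range ((t→(t→e))→t); hence [S [q f]] is the functor — type (e→((t→(t→e))→t)).
At [S [q f]] (required: (e→((t→(t→e))→t))): [q f] is (t→(t→e)), which is not a function with range (e→((t→(t→e))→t)); hence S is the functor — type ((t→(t→e))→(e→((t→(t→e))→t))).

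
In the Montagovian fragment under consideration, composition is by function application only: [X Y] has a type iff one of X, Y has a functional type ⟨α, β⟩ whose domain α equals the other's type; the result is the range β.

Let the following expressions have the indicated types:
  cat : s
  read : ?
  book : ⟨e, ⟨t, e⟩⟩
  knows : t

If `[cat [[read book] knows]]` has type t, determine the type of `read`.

⟨⟨e, ⟨t, e⟩⟩, ⟨t, ⟨s, t⟩⟩⟩

For [cat [[read book] knows]] to have type t with cat of type s, [[read book] knows] must be the function: [[read book] knows] : ⟨s, t⟩.
For [[read book] knows] to have type ⟨s, t⟩ with knows of type t, [read book] must be the function: [read book] : ⟨t, ⟨s, t⟩⟩.
For [read book] to have type ⟨t, ⟨s, t⟩⟩ with book of type ⟨e, ⟨t, e⟩⟩, read must be the function: read : ⟨⟨e, ⟨t, e⟩⟩, ⟨t, ⟨s, t⟩⟩⟩.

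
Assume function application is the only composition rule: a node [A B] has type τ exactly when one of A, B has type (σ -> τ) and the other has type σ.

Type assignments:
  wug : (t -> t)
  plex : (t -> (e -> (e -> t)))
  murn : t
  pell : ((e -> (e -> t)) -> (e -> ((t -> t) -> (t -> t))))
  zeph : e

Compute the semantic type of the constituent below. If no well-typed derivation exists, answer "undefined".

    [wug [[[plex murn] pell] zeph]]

[plex murn]: (t -> (e -> (e -> t))) applied to t yields (e -> (e -> t)).
[[plex murn] pell]: ((e -> (e -> t)) -> (e -> ((t -> t) -> (t -> t)))) applied to (e -> (e -> t)) yields (e -> ((t -> t) -> (t -> t))).
[[[plex murn] pell] zeph]: (e -> ((t -> t) -> (t -> t))) applied to e yields ((t -> t) -> (t -> t)).
[wug [[[plex murn] pell] zeph]]: ((t -> t) -> (t -> t)) applied to (t -> t) yields (t -> t).

(t -> t)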